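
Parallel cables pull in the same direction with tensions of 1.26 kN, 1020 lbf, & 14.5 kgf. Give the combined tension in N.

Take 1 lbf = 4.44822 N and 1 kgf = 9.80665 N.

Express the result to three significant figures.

5940 N

1.26 kN × 1000 → 1260 N
1020 lbf × 4.44822 → 4537.18 N
14.5 kgf × 9.80665 → 142.196 N
Sum: 1260 + 4537.18 + 142.196 = 5939.38 N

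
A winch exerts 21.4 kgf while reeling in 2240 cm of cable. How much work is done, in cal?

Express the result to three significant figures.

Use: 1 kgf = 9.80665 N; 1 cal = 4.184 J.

1120 cal

21.4 kgf × 9.80665 = 209.862 N
2240 cm × 0.01 = 22.4 m
W = F × d = 209.862 N × 22.4 m = 4700.91 J
4700.91 J ÷ (4.184 J/cal) = 1123.54 cal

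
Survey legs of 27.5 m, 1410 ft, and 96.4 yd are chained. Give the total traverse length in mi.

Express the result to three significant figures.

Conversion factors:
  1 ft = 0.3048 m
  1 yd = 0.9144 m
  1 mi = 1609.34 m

27.5 m (already m)
1410 ft × 0.3048 → 429.768 m
96.4 yd × 0.9144 → 88.1482 m
Combined: 27.5 + 429.768 + 88.1482 = 545.416 m
In mi: 545.416 / 1609.34 = 0.338907 mi

0.339 mi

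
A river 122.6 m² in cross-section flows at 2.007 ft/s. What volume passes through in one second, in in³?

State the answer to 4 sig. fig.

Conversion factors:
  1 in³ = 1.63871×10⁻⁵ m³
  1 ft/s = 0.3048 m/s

2.007 ft/s × 0.3048 → 0.611734 m/s
V = v × A × t = 0.611734 m/s × 122.6 m² × 1 s = 74.9986 m³
74.9986 m³ ÷ (1.63871×10⁻⁵ m³/in³) = 4.57669×10⁶ in³

4.577×10⁶ in³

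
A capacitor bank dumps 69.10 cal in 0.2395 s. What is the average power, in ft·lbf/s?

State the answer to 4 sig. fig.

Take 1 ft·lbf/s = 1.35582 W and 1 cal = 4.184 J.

890.4 ft·lbf/s

69.10 cal × 4.184 → 289.114 J
P = E / t = 289.114 J / 0.2395 s = 1207.16 W
1207.16 W ÷ (1.35582 W/ft·lbf/s) = 890.354 ft·lbf/s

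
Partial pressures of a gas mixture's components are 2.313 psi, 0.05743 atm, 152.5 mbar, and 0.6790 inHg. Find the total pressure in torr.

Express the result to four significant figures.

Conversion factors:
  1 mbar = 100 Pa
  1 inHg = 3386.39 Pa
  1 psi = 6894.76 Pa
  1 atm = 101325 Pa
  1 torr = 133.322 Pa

2.313 psi × 6894.76 → 15947.6 Pa
0.05743 atm × 101325 → 5819.09 Pa
152.5 mbar × 100 → 15250 Pa
0.6790 inHg × 3386.39 → 2299.36 Pa
Combined: 15947.6 + 5819.09 + 15250 + 2299.36 = 39316 Pa
In torr: 39316 / 133.322 = 294.895 torr

294.9 torr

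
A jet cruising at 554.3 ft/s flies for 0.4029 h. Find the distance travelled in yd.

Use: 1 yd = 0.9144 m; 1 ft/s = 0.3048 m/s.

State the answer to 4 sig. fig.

2.680×10⁵ yd

554.3 ft/s × 0.3048 → 168.951 m/s
0.4029 h × 3600 → 1450.44 s
d = v × t = 168.951 m/s × 1450.44 s = 245053 m
245053 m ÷ (0.9144 m/yd) = 267993 yd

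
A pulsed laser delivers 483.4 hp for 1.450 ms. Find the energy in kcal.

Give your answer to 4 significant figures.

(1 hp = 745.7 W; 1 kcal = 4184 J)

483.4 hp × 745.7 = 360471 W
1.450 ms × 0.001 = 0.00145 s
E = P × t = 360471 W × 0.00145 s = 522.683 J
522.683 J ÷ (4184 J/kcal) = 0.124924 kcal

0.1249 kcal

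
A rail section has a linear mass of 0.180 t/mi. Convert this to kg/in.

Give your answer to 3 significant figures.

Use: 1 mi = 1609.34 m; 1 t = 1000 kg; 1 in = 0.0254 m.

0.180 t/mi × 1000 kg/t ÷ 1609.34 m/mi = 0.111847 kg/m
0.111847 kg/m × 0.0254 m/in = 0.00284091 kg/in

0.00284 kg/in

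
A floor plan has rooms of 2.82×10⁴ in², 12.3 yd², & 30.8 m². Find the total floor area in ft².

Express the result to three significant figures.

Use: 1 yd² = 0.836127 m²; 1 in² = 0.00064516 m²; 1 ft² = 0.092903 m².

2.82×10⁴ in² × 0.00064516 → 18.1935 m²
12.3 yd² × 0.836127 → 10.2844 m²
30.8 m² (already m²)
Total: 18.1935 + 10.2844 + 30.8 = 59.2779 m²
In ft²: 59.2779 / 0.092903 = 638.062 ft²

638 ft²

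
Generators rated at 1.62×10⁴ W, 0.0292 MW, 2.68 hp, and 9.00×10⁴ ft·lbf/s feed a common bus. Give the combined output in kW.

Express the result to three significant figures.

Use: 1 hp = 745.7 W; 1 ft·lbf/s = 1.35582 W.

1.62×10⁴ W (already W)
0.0292 MW × 1000000 = 29200 W
2.68 hp × 745.7 = 1998.48 W
9.00×10⁴ ft·lbf/s × 1.35582 = 122024 W
Total: 16200 + 29200 + 1998.48 + 122024 = 169422 W
In kW: 169422 / 1000 = 169.422 kW

169 kW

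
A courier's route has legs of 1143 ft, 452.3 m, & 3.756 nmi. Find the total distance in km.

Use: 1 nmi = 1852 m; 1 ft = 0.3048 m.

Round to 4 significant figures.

1143 ft × 0.3048 = 348.386 m
452.3 m (already m)
3.756 nmi × 1852 = 6956.11 m
Combined: 348.386 + 452.3 + 6956.11 = 7756.8 m
In km: 7756.8 / 1000 = 7.7568 km

7.757 km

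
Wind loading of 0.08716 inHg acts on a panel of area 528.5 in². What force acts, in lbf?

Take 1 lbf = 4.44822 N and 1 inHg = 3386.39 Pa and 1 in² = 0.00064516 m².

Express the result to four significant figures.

22.62 lbf

0.08716 inHg × 3386.39 = 295.158 Pa
528.5 in² × 0.00064516 = 0.340967 m²
F = P × A = 295.158 Pa × 0.340967 m² = 100.639 N
100.639 N ÷ (4.44822 N/lbf) = 22.6246 lbf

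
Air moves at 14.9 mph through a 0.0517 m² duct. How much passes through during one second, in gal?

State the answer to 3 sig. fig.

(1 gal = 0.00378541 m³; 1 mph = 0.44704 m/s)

91.0 gal

14.9 mph × 0.44704 → 6.6609 m/s
V = v × A × t = 6.6609 m/s × 0.0517 m² × 1 s = 0.344369 m³
0.344369 m³ ÷ (0.00378541 m³/gal) = 90.9727 gal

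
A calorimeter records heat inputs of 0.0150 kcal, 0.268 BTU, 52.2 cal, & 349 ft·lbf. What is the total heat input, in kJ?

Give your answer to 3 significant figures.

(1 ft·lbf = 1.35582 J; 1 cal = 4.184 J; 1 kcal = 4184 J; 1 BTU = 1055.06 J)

0.0150 kcal × 4184 = 62.76 J
0.268 BTU × 1055.06 = 282.756 J
52.2 cal × 4.184 = 218.405 J
349 ft·lbf × 1.35582 = 473.181 J
Total: 62.76 + 282.756 + 218.405 + 473.181 = 1037.1 J
In kJ: 1037.1 / 1000 = 1.0371 kJ

1.04 kJ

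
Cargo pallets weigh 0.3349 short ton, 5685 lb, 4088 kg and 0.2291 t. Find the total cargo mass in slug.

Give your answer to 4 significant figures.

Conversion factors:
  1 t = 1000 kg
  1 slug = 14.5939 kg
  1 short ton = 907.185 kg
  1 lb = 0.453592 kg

0.3349 short ton × 907.185 = 303.816 kg
5685 lb × 0.453592 = 2578.67 kg
4088 kg (already kg)
0.2291 t × 1000 = 229.1 kg
Total: 303.816 + 2578.67 + 4088 + 229.1 = 7199.59 kg
In slug: 7199.59 / 14.5939 = 493.329 slug

493.3 slug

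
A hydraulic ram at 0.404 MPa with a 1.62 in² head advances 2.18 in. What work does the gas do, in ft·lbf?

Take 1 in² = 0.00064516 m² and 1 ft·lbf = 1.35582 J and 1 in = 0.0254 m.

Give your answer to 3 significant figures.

17.2 ft·lbf

0.404 MPa → 404000 Pa
1.62 in² → 0.00104516 m²
F = P × A = 404000 × 0.00104516 = 422.245 N
2.18 in → 0.055372 m
W = F × d = 422.245 × 0.055372 = 23.3806 J
In ft·lbf: 23.3806 / 1.35582 = 17.2446 ft·lbf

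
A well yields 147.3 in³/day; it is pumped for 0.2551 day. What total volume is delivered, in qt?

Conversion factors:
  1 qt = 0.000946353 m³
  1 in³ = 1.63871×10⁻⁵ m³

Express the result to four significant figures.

0.6507 qt

147.3 in³/day → 2.79377×10⁻⁸ m³/s
0.2551 day → 22040.6 s
V = Q × t = 2.79377×10⁻⁸ × 22040.6 = 6.15764×10⁻⁴ m³
In qt: 6.15764×10⁻⁴ / 0.000946353 = 0.650671 qt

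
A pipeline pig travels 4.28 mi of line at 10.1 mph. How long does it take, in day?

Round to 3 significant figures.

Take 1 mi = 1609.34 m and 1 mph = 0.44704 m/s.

0.0177 day

4.28 mi × 1609.34 = 6887.98 m
10.1 mph × 0.44704 = 4.5151 m/s
t = d / v = 6887.98 m / 4.5151 m/s = 1525.54 s
1525.54 s ÷ (86400 s/day) = 0.0176567 day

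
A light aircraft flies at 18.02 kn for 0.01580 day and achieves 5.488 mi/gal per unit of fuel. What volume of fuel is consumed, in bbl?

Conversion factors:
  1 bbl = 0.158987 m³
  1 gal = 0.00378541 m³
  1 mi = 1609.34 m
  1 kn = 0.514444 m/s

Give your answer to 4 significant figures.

18.02 kn → 9.27028 m/s
0.01580 day → 1365.12 s
d = v × t = 9.27028 × 1365.12 = 12655 m
5.488 mi/gal → 2.33318×10⁶ m/m³
V = d / (distance per unit fuel) = 12655 / 2.33318×10⁶ = 0.00542393 m³
In bbl: 0.00542393 / 0.158987 = 0.0341156 bbl

0.03412 bbl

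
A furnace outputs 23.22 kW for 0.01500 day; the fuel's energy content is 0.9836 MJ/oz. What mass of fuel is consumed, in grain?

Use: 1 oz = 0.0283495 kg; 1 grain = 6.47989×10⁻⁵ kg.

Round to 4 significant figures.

1.339×10⁴ grain

23.22 kW → 23220 W
0.01500 day → 1296 s
E = P × t = 23220 × 1296 = 3.00931×10⁷ J
0.9836 MJ/oz → 3.46955×10⁷ J/kg
m = E / e_s = 3.00931×10⁷ / 3.46955×10⁷ = 0.867349 kg
In grain: 0.867349 / 6.47989×10⁻⁵ = 13385.2 grain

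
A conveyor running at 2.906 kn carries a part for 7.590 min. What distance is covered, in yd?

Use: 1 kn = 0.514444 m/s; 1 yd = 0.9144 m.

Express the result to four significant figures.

2.906 kn × 0.514444 = 1.49497 m/s
7.590 min × 60 = 455.4 s
d = v × t = 1.49497 m/s × 455.4 s = 680.809 m
680.809 m ÷ (0.9144 m/yd) = 744.542 yd

744.5 yd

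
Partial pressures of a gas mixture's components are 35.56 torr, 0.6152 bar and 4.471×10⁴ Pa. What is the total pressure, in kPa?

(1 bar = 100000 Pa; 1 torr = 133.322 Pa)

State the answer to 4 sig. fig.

111.0 kPa

35.56 torr × 133.322 = 4740.93 Pa
0.6152 bar × 100000 = 61520 Pa
4.471×10⁴ Pa (already Pa)
Combined: 4740.93 + 61520 + 44710 = 110971 Pa
In kPa: 110971 / 1000 = 110.971 kPa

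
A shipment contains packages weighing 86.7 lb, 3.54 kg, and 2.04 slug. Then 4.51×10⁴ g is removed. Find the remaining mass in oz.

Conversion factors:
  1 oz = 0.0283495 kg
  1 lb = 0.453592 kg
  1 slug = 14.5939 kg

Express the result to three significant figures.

86.7 lb × 0.453592 = 39.3264 kg
3.54 kg (already kg)
2.04 slug × 14.5939 = 29.7716 kg
4.51×10⁴ g × 0.001 = 45.1 kg
Result: 39.3264 + 3.54 + 29.7716 − 45.1 = 27.538 kg
In oz: 27.538 / 0.0283495 = 971.375 oz

971 oz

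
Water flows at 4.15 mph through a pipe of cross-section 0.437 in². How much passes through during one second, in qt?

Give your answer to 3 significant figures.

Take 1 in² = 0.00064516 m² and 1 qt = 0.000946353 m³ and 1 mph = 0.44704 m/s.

0.553 qt

4.15 mph × 0.44704 → 1.85522 m/s
0.437 in² × 0.00064516 → 2.81935×10⁻⁴ m²
V = v × A × t = 1.85522 m/s × 2.81935×10⁻⁴ m² × 1 s = 5.23051×10⁻⁴ m³
5.23051×10⁻⁴ m³ ÷ (0.000946353 m³/qt) = 0.552702 qt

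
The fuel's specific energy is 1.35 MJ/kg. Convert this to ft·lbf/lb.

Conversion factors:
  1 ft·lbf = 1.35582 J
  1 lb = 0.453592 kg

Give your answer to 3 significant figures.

4.52×10⁵ ft·lbf/lb

1.35 MJ/kg × 1000000 J/MJ = 1.35×10⁶ J/kg
1.35×10⁶ J/kg ÷ 1.35582 J/ft·lbf × 0.453592 kg/lb = 451645 ft·lbf/lb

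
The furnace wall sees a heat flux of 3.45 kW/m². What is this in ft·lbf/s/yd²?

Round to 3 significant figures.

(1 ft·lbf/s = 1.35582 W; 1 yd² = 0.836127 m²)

3.45 kW/m² × 1000 W/kW = 3450 W/m²
3450 W/m² ÷ 1.35582 W/ft·lbf/s × 0.836127 m²/yd² = 2127.6 ft·lbf/s/yd²

2130 ft·lbf/s/yd²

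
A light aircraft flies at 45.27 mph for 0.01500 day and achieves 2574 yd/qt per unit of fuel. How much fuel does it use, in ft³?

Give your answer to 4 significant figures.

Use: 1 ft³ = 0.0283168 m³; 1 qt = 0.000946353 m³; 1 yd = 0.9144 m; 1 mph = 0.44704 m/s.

0.3724 ft³

45.27 mph → 20.2375 m/s
0.01500 day → 1296 s
d = v × t = 20.2375 × 1296 = 26227.8 m
2574 yd/qt → 2.48709×10⁶ m/m³
V = d / (distance per unit fuel) = 26227.8 / 2.48709×10⁶ = 0.0105456 m³
In ft³: 0.0105456 / 0.0283168 = 0.372415 ft³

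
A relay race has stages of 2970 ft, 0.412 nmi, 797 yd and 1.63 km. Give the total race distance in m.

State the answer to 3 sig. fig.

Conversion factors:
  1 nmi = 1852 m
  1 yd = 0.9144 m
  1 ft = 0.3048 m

4030 m

2970 ft × 0.3048 = 905.256 m
0.412 nmi × 1852 = 763.024 m
797 yd × 0.9144 = 728.777 m
1.63 km × 1000 = 1630 m
Sum: 905.256 + 763.024 + 728.777 + 1630 = 4027.06 m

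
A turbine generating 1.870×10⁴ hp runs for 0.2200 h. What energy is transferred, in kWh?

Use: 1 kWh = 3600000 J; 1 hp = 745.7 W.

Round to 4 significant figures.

3068 kWh

1.870×10⁴ hp × 745.7 = 1.39446×10⁷ W
0.2200 h × 3600 = 792 s
E = P × t = 1.39446×10⁷ W × 792 s = 1.10441×10¹⁰ J
1.10441×10¹⁰ J ÷ (3600000 J/kWh) = 3067.81 kWh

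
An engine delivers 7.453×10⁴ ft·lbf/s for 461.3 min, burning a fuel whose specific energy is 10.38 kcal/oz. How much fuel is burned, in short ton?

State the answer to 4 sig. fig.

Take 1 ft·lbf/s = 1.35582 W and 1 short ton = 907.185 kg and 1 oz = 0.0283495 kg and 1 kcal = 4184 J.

7.453×10⁴ ft·lbf/s → 101049 W
461.3 min → 27678 s
E = P × t = 101049 × 27678 = 2.79683×10⁹ J
10.38 kcal/oz → 1.53195×10⁶ J/kg
m = E / e_s = 2.79683×10⁹ / 1.53195×10⁶ = 1825.67 kg
In short ton: 1825.67 / 907.185 = 2.01246 short ton

2.012 short ton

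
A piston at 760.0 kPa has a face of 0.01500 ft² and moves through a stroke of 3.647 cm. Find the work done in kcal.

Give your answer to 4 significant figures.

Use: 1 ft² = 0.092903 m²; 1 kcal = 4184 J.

0.009232 kcal

760.0 kPa → 760000 Pa
0.01500 ft² → 0.00139354 m²
F = P × A = 760000 × 0.00139354 = 1059.09 N
3.647 cm → 0.03647 m
W = F × d = 1059.09 × 0.03647 = 38.625 J
In kcal: 38.625 / 4184 = 0.0092316 kcal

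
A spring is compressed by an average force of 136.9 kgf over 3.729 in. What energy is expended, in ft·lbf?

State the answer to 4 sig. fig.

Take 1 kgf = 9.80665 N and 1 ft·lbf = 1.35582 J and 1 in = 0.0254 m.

93.79 ft·lbf

136.9 kgf × 9.80665 = 1342.53 N
3.729 in × 0.0254 = 0.0947166 m
W = F × d = 1342.53 N × 0.0947166 m = 127.16 J
127.16 J ÷ (1.35582 J/ft·lbf) = 93.7883 ft·lbf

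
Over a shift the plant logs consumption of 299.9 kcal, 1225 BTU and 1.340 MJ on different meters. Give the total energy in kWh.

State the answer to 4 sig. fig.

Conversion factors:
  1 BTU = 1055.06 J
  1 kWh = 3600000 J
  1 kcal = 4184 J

299.9 kcal × 4184 = 1.25478×10⁶ J
1225 BTU × 1055.06 = 1.29245×10⁶ J
1.340 MJ × 1000000 = 1.34×10⁶ J
Combined: 1.25478×10⁶ + 1.29245×10⁶ + 1.34×10⁶ = 3.88723×10⁶ J
In kWh: 3.88723×10⁶ / 3600000 = 1.07979 kWh

1.080 kWh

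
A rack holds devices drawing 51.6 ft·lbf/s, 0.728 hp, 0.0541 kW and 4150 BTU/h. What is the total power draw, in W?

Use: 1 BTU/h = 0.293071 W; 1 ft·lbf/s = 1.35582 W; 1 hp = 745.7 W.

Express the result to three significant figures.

1880 W

51.6 ft·lbf/s × 1.35582 = 69.9603 W
0.728 hp × 745.7 = 542.87 W
0.0541 kW × 1000 = 54.1 W
4150 BTU/h × 0.293071 = 1216.24 W
Total: 69.9603 + 542.87 + 54.1 + 1216.24 = 1883.17 W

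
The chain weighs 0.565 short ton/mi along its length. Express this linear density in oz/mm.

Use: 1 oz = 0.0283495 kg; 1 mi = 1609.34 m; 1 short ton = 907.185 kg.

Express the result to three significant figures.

0.565 short ton/mi × 907.185 kg/short ton ÷ 1609.34 m/mi = 0.318491 kg/m
0.318491 kg/m ÷ 0.0283495 kg/oz × 0.001 m/mm = 0.0112344 oz/mm

0.0112 oz/mm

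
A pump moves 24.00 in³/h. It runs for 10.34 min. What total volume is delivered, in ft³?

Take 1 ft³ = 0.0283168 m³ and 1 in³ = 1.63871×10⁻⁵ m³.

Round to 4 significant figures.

0.002394 ft³

24.00 in³/h → 1.09247×10⁻⁷ m³/s
10.34 min → 620.4 s
V = Q × t = 1.09247×10⁻⁷ × 620.4 = 6.77768×10⁻⁵ m³
In ft³: 6.77768×10⁻⁵ / 0.0283168 = 0.00239352 ft³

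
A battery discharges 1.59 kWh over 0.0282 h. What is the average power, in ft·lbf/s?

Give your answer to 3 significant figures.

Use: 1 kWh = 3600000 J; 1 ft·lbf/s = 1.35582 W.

4.16×10⁴ ft·lbf/s

1.59 kWh × 3600000 → 5.724×10⁶ J
0.0282 h × 3600 → 101.52 s
P = E / t = 5.724×10⁶ J / 101.52 s = 56383 W
56383 W ÷ (1.35582 W/ft·lbf/s) = 41585.9 ft·lbf/s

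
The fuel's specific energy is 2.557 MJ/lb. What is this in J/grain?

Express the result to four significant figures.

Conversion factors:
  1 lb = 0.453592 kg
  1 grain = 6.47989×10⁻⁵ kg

365.3 J/grain

2.557 MJ/lb × 1000000 J/MJ ÷ 0.453592 kg/lb = 5.63722×10⁶ J/kg
5.63722×10⁶ J/kg × 6.47989×10⁻⁵ kg/grain = 365.286 J/grain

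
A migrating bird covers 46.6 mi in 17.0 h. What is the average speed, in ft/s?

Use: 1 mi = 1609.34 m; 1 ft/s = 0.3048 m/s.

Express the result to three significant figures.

4.02 ft/s

46.6 mi × 1609.34 → 74995.2 m
17.0 h × 3600 → 61200 s
v = d / t = 74995.2 m / 61200 s = 1.22541 m/s
1.22541 m/s ÷ (0.3048 m/s/ft/s) = 4.02037 ft/s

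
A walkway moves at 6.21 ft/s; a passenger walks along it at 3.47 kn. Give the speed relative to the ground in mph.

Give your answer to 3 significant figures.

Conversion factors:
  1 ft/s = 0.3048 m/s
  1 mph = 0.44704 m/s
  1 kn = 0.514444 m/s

6.21 ft/s × 0.3048 = 1.89281 m/s
3.47 kn × 0.514444 = 1.78512 m/s
Sum: 1.89281 + 1.78512 = 3.67793 m/s
In mph: 3.67793 / 0.44704 = 8.2273 mph

8.23 mph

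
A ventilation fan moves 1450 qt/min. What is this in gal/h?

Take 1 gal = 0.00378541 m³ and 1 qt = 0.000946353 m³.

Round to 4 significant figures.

2.175×10⁴ gal/h

1450 qt/min × 0.000946353 m³/qt ÷ 60 s/min = 0.0228702 m³/s
0.0228702 m³/s ÷ 0.00378541 m³/gal × 3600 s/h = 21750 gal/h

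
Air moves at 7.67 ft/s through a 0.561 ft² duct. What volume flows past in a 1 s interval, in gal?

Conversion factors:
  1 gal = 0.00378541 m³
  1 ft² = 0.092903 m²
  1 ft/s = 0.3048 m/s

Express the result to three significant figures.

7.67 ft/s × 0.3048 = 2.33782 m/s
0.561 ft² × 0.092903 = 0.0521186 m²
V = v × A × t = 2.33782 m/s × 0.0521186 m² × 1 s = 0.121844 m³
0.121844 m³ ÷ (0.00378541 m³/gal) = 32.1878 gal

32.2 gal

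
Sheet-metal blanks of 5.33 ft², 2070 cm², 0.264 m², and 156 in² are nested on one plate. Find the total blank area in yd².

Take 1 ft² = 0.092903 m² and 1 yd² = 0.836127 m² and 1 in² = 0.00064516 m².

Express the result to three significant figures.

5.33 ft² × 0.092903 = 0.495173 m²
2070 cm² × 0.0001 = 0.207 m²
0.264 m² (already m²)
156 in² × 0.00064516 = 0.100645 m²
Total: 0.495173 + 0.207 + 0.264 + 0.100645 = 1.06682 m²
In yd²: 1.06682 / 0.836127 = 1.27591 yd²

1.28 yd²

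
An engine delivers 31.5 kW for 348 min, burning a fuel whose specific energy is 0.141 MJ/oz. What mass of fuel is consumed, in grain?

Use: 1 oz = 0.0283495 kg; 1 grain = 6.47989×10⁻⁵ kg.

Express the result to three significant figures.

2.04×10⁶ grain

31.5 kW → 31500 W
348 min → 20880 s
E = P × t = 31500 × 20880 = 6.5772×10⁸ J
0.141 MJ/oz → 4.97363×10⁶ J/kg
m = E / e_s = 6.5772×10⁸ / 4.97363×10⁶ = 132.241 kg
In grain: 132.241 / 6.47989×10⁻⁵ = 2.04079×10⁶ grain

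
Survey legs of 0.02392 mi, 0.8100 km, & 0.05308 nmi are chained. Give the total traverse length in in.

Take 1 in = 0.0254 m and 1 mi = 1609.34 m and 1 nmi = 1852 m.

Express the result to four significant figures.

0.02392 mi × 1609.34 → 38.4954 m
0.8100 km × 1000 → 810 m
0.05308 nmi × 1852 → 98.3042 m
Sum: 38.4954 + 810 + 98.3042 = 946.8 m
In in: 946.8 / 0.0254 = 37275.6 in

3.728×10⁴ in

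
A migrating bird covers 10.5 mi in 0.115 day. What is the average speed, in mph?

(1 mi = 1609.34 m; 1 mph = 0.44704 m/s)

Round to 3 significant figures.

3.80 mph

10.5 mi × 1609.34 = 16898.1 m
0.115 day × 86400 = 9936 s
v = d / t = 16898.1 m / 9936 s = 1.70069 m/s
1.70069 m/s ÷ (0.44704 m/s/mph) = 3.80434 mph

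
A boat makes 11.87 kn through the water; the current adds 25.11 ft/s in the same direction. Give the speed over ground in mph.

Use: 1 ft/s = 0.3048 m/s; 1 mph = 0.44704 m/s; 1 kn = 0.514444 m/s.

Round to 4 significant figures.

30.78 mph

11.87 kn × 0.514444 = 6.10645 m/s
25.11 ft/s × 0.3048 = 7.65353 m/s
Combined: 6.10645 + 7.65353 = 13.76 m/s
In mph: 13.76 / 0.44704 = 30.7802 mph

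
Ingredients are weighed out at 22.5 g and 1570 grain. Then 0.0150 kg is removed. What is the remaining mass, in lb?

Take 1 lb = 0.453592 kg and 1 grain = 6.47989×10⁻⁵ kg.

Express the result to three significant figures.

0.241 lb

22.5 g × 0.001 = 0.0225 kg
1570 grain × 6.47989×10⁻⁵ = 0.101734 kg
0.0150 kg (already kg)
Result: 0.0225 + 0.101734 − 0.015 = 0.109234 kg
In lb: 0.109234 / 0.453592 = 0.24082 lb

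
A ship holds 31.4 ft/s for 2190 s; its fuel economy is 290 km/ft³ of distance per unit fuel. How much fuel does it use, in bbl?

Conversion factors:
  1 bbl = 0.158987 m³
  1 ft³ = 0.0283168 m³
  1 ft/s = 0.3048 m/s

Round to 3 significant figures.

0.0129 bbl

31.4 ft/s → 9.57072 m/s
d = v × t = 9.57072 × 2190 = 20959.9 m
290 km/ft³ → 1.02413×10⁷ m/m³
V = d / (distance per unit fuel) = 20959.9 / 1.02413×10⁷ = 0.00204661 m³
In bbl: 0.00204661 / 0.158987 = 0.0128728 bbl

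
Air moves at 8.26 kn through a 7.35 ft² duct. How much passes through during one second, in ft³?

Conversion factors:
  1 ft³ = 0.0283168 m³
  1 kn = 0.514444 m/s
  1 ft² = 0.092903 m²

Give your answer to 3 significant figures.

8.26 kn × 0.514444 → 4.24931 m/s
7.35 ft² × 0.092903 → 0.682837 m²
V = v × A × t = 4.24931 m/s × 0.682837 m² × 1 s = 2.90159 m³
2.90159 m³ ÷ (0.0283168 m³/ft³) = 102.469 ft³

102 ft³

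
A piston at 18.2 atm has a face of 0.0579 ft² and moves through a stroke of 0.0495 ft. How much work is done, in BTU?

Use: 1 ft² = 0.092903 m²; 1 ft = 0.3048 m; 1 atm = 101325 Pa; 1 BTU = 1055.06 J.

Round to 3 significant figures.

18.2 atm → 1.84412×10⁶ Pa
0.0579 ft² → 0.00537908 m²
F = P × A = 1.84412×10⁶ × 0.00537908 = 9919.67 N
0.0495 ft → 0.0150876 m
W = F × d = 9919.67 × 0.0150876 = 149.664 J
In BTU: 149.664 / 1055.06 = 0.141854 BTU

0.142 BTU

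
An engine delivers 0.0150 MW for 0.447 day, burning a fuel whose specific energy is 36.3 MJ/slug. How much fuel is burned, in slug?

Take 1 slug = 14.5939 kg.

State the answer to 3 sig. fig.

0.0150 MW → 15000 W
0.447 day → 38620.8 s
E = P × t = 15000 × 38620.8 = 5.79312×10⁸ J
36.3 MJ/slug → 2.48734×10⁶ J/kg
m = E / e_s = 5.79312×10⁸ / 2.48734×10⁶ = 232.904 kg
In slug: 232.904 / 14.5939 = 15.959 slug

16.0 slug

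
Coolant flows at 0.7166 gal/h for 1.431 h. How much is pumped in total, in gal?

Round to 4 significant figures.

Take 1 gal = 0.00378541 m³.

1.025 gal

0.7166 gal/h → 7.53507×10⁻⁷ m³/s
1.431 h → 5151.6 s
V = Q × t = 7.53507×10⁻⁷ × 5151.6 = 0.00388177 m³
In gal: 0.00388177 / 0.00378541 = 1.02546 gal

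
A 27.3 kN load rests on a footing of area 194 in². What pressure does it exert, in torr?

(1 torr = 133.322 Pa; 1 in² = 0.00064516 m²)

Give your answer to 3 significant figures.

27.3 kN × 1000 → 27300 N
194 in² × 0.00064516 → 0.125161 m²
P = F / A = 27300 N / 0.125161 m² = 218119 Pa
218119 Pa ÷ (133.322 Pa/torr) = 1636.03 torr

1640 torr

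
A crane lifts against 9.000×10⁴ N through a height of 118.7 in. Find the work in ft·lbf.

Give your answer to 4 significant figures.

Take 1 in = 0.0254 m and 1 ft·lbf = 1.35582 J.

2.001×10⁵ ft·lbf

118.7 in × 0.0254 = 3.01498 m
W = F × d = 90000 N × 3.01498 m = 271348 J
271348 J ÷ (1.35582 J/ft·lbf) = 200136 ft·lbf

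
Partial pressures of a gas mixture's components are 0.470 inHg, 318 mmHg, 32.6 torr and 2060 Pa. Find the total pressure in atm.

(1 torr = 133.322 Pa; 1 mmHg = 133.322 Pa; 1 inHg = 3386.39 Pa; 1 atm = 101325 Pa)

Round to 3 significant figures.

0.470 inHg × 3386.39 = 1591.6 Pa
318 mmHg × 133.322 = 42396.4 Pa
32.6 torr × 133.322 = 4346.3 Pa
2060 Pa (already Pa)
Sum: 1591.6 + 42396.4 + 4346.3 + 2060 = 50394.3 Pa
In atm: 50394.3 / 101325 = 0.497353 atm

0.497 atm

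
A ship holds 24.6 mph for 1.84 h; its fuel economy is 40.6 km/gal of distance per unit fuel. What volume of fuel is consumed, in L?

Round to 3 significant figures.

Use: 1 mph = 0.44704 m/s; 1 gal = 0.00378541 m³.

6.79 L

24.6 mph → 10.9972 m/s
1.84 h → 6624 s
d = v × t = 10.9972 × 6624 = 72845.5 m
40.6 km/gal → 1.07254×10⁷ m/m³
V = d / (distance per unit fuel) = 72845.5 / 1.07254×10⁷ = 0.00679187 m³
In L: 0.00679187 / 0.001 = 6.79187 L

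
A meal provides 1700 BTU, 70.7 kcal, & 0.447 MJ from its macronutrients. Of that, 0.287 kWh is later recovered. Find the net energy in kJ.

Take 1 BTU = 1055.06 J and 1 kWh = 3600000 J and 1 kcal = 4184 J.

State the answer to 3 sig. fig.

1500 kJ

1700 BTU × 1055.06 = 1.7936×10⁶ J
70.7 kcal × 4184 = 295809 J
0.447 MJ × 1000000 = 447000 J
0.287 kWh × 3600000 = 1.0332×10⁶ J
Result: 1.7936×10⁶ + 295809 + 447000 − 1.0332×10⁶ = 1.50321×10⁶ J
In kJ: 1.50321×10⁶ / 1000 = 1503.21 kJ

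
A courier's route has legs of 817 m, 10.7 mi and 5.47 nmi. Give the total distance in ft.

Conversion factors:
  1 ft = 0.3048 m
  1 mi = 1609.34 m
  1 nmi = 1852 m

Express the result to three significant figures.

817 m (already m)
10.7 mi × 1609.34 = 17219.9 m
5.47 nmi × 1852 = 10130.4 m
Total: 817 + 17219.9 + 10130.4 = 28167.3 m
In ft: 28167.3 / 0.3048 = 92412.4 ft

9.24×10⁴ ft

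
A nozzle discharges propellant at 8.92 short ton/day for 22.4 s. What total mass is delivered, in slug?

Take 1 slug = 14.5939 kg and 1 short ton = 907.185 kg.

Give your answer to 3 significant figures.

0.144 slug

8.92 short ton/day → 0.0936585 kg/s
m = ṁ × t = 0.0936585 × 22.4 = 2.09795 kg
In slug: 2.09795 / 14.5939 = 0.143755 slug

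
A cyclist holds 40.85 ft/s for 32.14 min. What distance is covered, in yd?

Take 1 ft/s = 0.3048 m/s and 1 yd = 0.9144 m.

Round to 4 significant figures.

2.626×10⁴ yd

40.85 ft/s × 0.3048 = 12.4511 m/s
32.14 min × 60 = 1928.4 s
d = v × t = 12.4511 m/s × 1928.4 s = 24010.7 m
24010.7 m ÷ (0.9144 m/yd) = 26258.4 yd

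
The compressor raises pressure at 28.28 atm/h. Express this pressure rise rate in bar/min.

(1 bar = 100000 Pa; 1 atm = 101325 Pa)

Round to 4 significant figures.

28.28 atm/h × 101325 Pa/atm ÷ 3600 s/h = 795.964 Pa/s
795.964 Pa/s ÷ 100000 Pa/bar × 60 s/min = 0.477578 bar/min

0.4776 bar/min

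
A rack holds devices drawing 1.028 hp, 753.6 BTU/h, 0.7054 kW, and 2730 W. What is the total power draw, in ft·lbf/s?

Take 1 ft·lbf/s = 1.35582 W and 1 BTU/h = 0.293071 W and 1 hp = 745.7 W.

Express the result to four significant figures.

1.028 hp × 745.7 → 766.58 W
753.6 BTU/h × 0.293071 → 220.858 W
0.7054 kW × 1000 → 705.4 W
2730 W (already W)
Sum: 766.58 + 220.858 + 705.4 + 2730 = 4422.84 W
In ft·lbf/s: 4422.84 / 1.35582 = 3262.11 ft·lbf/s

3262 ft·lbf/s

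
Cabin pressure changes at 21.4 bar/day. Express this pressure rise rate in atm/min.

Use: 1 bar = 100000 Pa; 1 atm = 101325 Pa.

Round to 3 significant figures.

0.0147 atm/min

21.4 bar/day × 100000 Pa/bar ÷ 86400 s/day = 24.7685 Pa/s
24.7685 Pa/s ÷ 101325 Pa/atm × 60 s/min = 0.0146668 atm/min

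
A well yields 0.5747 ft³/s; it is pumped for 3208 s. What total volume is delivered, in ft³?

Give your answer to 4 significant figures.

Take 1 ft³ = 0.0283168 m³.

0.5747 ft³/s → 0.0162737 m³/s
V = Q × t = 0.0162737 × 3208 = 52.206 m³
In ft³: 52.206 / 0.0283168 = 1843.64 ft³

1844 ft³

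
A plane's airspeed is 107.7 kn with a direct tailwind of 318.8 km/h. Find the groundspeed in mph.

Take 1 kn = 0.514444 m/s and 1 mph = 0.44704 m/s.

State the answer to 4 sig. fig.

322.0 mph

107.7 kn × 0.514444 = 55.4056 m/s
318.8 km/h × (1/3.6) = 88.5556 m/s
Total: 55.4056 + 88.5556 = 143.961 m/s
In mph: 143.961 / 0.44704 = 322.032 mph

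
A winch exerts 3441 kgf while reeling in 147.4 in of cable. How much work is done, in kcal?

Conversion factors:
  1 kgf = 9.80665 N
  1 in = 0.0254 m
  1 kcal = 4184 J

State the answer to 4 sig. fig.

3441 kgf × 9.80665 = 33744.7 N
147.4 in × 0.0254 = 3.74396 m
W = F × d = 33744.7 N × 3.74396 m = 126339 J
126339 J ÷ (4184 J/kcal) = 30.1957 kcal

30.20 kcal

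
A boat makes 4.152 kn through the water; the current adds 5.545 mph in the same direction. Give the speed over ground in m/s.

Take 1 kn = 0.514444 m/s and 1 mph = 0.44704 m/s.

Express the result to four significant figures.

4.152 kn × 0.514444 = 2.13597 m/s
5.545 mph × 0.44704 = 2.47884 m/s
Total: 2.13597 + 2.47884 = 4.61481 m/s

4.615 m/s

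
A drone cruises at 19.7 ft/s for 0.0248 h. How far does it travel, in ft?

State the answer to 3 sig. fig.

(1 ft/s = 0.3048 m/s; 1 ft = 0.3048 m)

1760 ft

19.7 ft/s × 0.3048 → 6.00456 m/s
0.0248 h × 3600 → 89.28 s
d = v × t = 6.00456 m/s × 89.28 s = 536.087 m
536.087 m ÷ (0.3048 m/ft) = 1758.82 ft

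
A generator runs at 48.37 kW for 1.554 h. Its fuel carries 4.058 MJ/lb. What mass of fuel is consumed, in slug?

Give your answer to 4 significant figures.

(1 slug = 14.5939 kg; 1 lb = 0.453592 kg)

48.37 kW → 48370 W
1.554 h → 5594.4 s
E = P × t = 48370 × 5594.4 = 2.70601×10⁸ J
4.058 MJ/lb → 8.94637×10⁶ J/kg
m = E / e_s = 2.70601×10⁸ / 8.94637×10⁶ = 30.247 kg
In slug: 30.247 / 14.5939 = 2.07258 slug

2.073 slug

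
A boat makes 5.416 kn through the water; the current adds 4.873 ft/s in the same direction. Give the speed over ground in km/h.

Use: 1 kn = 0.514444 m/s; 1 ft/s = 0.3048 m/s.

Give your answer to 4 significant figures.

15.38 km/h

5.416 kn × 0.514444 = 2.78623 m/s
4.873 ft/s × 0.3048 = 1.48529 m/s
Combined: 2.78623 + 1.48529 = 4.27152 m/s
In km/h: 4.27152 / (1/3.6) = 15.3775 km/h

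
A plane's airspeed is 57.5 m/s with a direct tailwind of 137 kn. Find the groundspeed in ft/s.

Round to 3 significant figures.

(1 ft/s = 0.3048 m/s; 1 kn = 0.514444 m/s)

57.5 m/s (already m/s)
137 kn × 0.514444 = 70.4788 m/s
Combined: 57.5 + 70.4788 = 127.979 m/s
In ft/s: 127.979 / 0.3048 = 419.879 ft/s

420 ft/s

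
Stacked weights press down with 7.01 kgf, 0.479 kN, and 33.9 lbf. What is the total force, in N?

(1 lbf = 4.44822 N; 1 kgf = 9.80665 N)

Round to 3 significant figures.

7.01 kgf × 9.80665 = 68.7446 N
0.479 kN × 1000 = 479 N
33.9 lbf × 4.44822 = 150.795 N
Sum: 68.7446 + 479 + 150.795 = 698.54 N

699 N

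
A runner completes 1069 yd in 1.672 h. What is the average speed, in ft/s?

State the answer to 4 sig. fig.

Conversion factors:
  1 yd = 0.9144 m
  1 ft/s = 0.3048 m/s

0.5328 ft/s

1069 yd × 0.9144 = 977.494 m
1.672 h × 3600 = 6019.2 s
v = d / t = 977.494 m / 6019.2 s = 0.162396 m/s
0.162396 m/s ÷ (0.3048 m/s/ft/s) = 0.532795 ft/s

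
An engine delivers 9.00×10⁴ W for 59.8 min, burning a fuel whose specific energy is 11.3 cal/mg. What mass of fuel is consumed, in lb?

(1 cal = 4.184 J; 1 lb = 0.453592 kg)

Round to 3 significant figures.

59.8 min → 3588 s
E = P × t = 90000 × 3588 = 3.2292×10⁸ J
11.3 cal/mg → 4.72792×10⁷ J/kg
m = E / e_s = 3.2292×10⁸ / 4.72792×10⁷ = 6.83006 kg
In lb: 6.83006 / 0.453592 = 15.0577 lb

15.1 lb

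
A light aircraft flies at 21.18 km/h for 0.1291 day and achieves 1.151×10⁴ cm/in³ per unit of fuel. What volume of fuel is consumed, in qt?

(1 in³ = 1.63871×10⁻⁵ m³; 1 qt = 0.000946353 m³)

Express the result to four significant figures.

9.873 qt

21.18 km/h → 5.88333 m/s
0.1291 day → 11154.2 s
d = v × t = 5.88333 × 11154.2 = 65623.8 m
1.151×10⁴ cm/in³ → 7.02382×10⁶ m/m³
V = d / (distance per unit fuel) = 65623.8 / 7.02382×10⁶ = 0.00934304 m³
In qt: 0.00934304 / 0.000946353 = 9.87268 qt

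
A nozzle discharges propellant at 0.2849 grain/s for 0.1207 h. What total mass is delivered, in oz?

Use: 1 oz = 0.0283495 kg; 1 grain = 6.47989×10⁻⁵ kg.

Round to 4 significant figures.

0.2830 oz

0.2849 grain/s → 1.84612×10⁻⁵ kg/s
0.1207 h → 434.52 s
m = ṁ × t = 1.84612×10⁻⁵ × 434.52 = 0.00802176 kg
In oz: 0.00802176 / 0.0283495 = 0.282959 oz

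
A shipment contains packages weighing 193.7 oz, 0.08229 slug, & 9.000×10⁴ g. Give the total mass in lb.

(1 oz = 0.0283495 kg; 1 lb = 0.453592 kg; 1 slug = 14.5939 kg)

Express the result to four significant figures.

213.2 lb

193.7 oz × 0.0283495 = 5.4913 kg
0.08229 slug × 14.5939 = 1.20093 kg
9.000×10⁴ g × 0.001 = 90 kg
Total: 5.4913 + 1.20093 + 90 = 96.6922 kg
In lb: 96.6922 / 0.453592 = 213.17 lb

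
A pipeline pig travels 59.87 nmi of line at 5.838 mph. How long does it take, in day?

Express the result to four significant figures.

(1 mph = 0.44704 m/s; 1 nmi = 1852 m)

59.87 nmi × 1852 = 110879 m
5.838 mph × 0.44704 = 2.60982 m/s
t = d / v = 110879 m / 2.60982 m/s = 42485.3 s
42485.3 s ÷ (86400 s/day) = 0.491728 day

0.4917 day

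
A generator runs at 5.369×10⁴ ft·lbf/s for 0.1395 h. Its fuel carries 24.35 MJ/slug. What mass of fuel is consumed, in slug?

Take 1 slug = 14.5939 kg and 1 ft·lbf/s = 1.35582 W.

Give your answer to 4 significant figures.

1.501 slug

5.369×10⁴ ft·lbf/s → 72794 W
0.1395 h → 502.2 s
E = P × t = 72794 × 502.2 = 3.65571×10⁷ J
24.35 MJ/slug → 1.66851×10⁶ J/kg
m = E / e_s = 3.65571×10⁷ / 1.66851×10⁶ = 21.91 kg
In slug: 21.91 / 14.5939 = 1.50131 slug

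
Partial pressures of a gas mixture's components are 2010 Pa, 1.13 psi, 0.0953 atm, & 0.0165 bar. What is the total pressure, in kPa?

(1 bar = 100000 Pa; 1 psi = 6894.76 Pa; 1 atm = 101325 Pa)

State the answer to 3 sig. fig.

2010 Pa (already Pa)
1.13 psi × 6894.76 → 7791.08 Pa
0.0953 atm × 101325 → 9656.27 Pa
0.0165 bar × 100000 → 1650 Pa
Total: 2010 + 7791.08 + 9656.27 + 1650 = 21107.4 Pa
In kPa: 21107.4 / 1000 = 21.1074 kPa

21.1 kPa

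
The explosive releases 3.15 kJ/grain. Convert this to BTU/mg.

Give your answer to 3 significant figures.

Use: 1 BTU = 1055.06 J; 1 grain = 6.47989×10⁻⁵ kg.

3.15 kJ/grain × 1000 J/kJ ÷ 6.47989×10⁻⁵ kg/grain = 4.86119×10⁷ J/kg
4.86119×10⁷ J/kg ÷ 1055.06 J/BTU × 10⁻⁶ kg/mg = 0.046075 BTU/mg

0.0461 BTU/mg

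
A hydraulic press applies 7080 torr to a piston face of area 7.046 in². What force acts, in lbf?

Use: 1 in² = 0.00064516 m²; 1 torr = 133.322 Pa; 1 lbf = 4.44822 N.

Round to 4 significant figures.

7080 torr × 133.322 → 943920 Pa
7.046 in² × 0.00064516 → 0.0045458 m²
F = P × A = 943920 Pa × 0.0045458 m² = 4290.87 N
4290.87 N ÷ (4.44822 N/lbf) = 964.626 lbf

964.6 lbf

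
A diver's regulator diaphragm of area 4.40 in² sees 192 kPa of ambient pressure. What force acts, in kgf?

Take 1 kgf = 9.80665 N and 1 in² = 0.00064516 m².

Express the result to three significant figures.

192 kPa × 1000 = 192000 Pa
4.40 in² × 0.00064516 = 0.0028387 m²
F = P × A = 192000 Pa × 0.0028387 m² = 545.03 N
545.03 N ÷ (9.80665 N/kgf) = 55.5776 kgf

55.6 kgf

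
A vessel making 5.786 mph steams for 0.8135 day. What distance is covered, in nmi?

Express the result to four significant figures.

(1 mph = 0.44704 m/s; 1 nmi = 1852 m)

5.786 mph × 0.44704 = 2.58657 m/s
0.8135 day × 86400 = 70286.4 s
d = v × t = 2.58657 m/s × 70286.4 s = 181801 m
181801 m ÷ (1852 m/nmi) = 98.1647 nmi

98.16 nmi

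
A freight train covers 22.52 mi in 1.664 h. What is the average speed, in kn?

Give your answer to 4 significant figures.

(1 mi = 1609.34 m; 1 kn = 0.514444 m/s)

22.52 mi × 1609.34 = 36242.3 m
1.664 h × 3600 = 5990.4 s
v = d / t = 36242.3 m / 5990.4 s = 6.05006 m/s
6.05006 m/s ÷ (0.514444 m/s/kn) = 11.7604 kn

11.76 kn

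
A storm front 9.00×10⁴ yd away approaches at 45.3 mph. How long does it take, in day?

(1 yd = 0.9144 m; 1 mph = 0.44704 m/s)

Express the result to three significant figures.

9.00×10⁴ yd × 0.9144 = 82296 m
45.3 mph × 0.44704 = 20.2509 m/s
t = d / v = 82296 m / 20.2509 m/s = 4063.82 s
4063.82 s ÷ (86400 s/day) = 0.047035 day

0.0470 day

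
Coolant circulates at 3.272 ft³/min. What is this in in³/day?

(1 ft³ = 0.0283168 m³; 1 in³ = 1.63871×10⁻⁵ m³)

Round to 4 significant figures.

3.272 ft³/min × 0.0283168 m³/ft³ ÷ 60 s/min = 0.00154421 m³/s
0.00154421 m³/s ÷ 1.63871×10⁻⁵ m³/in³ × 86400 s/day = 8.14175×10⁶ in³/day

8.142×10⁶ in³/day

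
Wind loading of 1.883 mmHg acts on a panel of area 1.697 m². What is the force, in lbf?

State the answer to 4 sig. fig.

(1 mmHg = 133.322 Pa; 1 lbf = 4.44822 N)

95.77 lbf

1.883 mmHg × 133.322 = 251.045 Pa
F = P × A = 251.045 Pa × 1.697 m² = 426.023 N
426.023 N ÷ (4.44822 N/lbf) = 95.7738 lbf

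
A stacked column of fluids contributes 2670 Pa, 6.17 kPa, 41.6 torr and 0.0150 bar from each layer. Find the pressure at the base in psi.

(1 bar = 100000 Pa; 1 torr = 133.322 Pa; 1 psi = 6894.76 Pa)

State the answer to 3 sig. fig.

2.30 psi

2670 Pa (already Pa)
6.17 kPa × 1000 = 6170 Pa
41.6 torr × 133.322 = 5546.2 Pa
0.0150 bar × 100000 = 1500 Pa
Combined: 2670 + 6170 + 5546.2 + 1500 = 15886.2 Pa
In psi: 15886.2 / 6894.76 = 2.3041 psi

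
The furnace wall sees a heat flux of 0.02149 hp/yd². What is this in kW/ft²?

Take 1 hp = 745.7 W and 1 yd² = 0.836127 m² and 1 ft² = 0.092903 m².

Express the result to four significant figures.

0.02149 hp/yd² × 745.7 W/hp ÷ 0.836127 m²/yd² = 19.1659 W/m²
19.1659 W/m² ÷ 1000 W/kW × 0.092903 m²/ft² = 0.00178057 kW/ft²

0.001781 kW/ft²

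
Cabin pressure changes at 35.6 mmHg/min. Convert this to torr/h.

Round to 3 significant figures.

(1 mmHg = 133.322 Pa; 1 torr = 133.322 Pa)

2140 torr/h

35.6 mmHg/min × 133.322 Pa/mmHg ÷ 60 s/min = 79.1044 Pa/s
79.1044 Pa/s ÷ 133.322 Pa/torr × 3600 s/h = 2136 torr/h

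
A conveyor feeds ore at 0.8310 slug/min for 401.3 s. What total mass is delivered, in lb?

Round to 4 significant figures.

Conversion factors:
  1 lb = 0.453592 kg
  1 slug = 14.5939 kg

0.8310 slug/min → 0.202126 kg/s
m = ṁ × t = 0.202126 × 401.3 = 81.1132 kg
In lb: 81.1132 / 0.453592 = 178.824 lb

178.8 lb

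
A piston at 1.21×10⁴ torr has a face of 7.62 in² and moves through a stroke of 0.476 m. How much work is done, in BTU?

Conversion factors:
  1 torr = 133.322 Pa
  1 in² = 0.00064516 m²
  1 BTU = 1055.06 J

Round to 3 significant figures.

3.58 BTU

1.21×10⁴ torr → 1.6132×10⁶ Pa
7.62 in² → 0.00491612 m²
F = P × A = 1.6132×10⁶ × 0.00491612 = 7930.68 N
W = F × d = 7930.68 × 0.476 = 3775 J
In BTU: 3775 / 1055.06 = 3.578 BTU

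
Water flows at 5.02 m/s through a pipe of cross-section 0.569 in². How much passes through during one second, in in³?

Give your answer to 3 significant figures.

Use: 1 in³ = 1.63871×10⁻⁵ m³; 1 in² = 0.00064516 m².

0.569 in² × 0.00064516 → 3.67096×10⁻⁴ m²
V = v × A × t = 5.02 m/s × 3.67096×10⁻⁴ m² × 1 s = 0.00184282 m³
0.00184282 m³ ÷ (1.63871×10⁻⁵ m³/in³) = 112.456 in³

112 in³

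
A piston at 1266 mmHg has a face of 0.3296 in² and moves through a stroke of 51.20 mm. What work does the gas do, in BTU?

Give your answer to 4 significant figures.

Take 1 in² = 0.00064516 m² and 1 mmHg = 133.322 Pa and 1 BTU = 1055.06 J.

0.001742 BTU

1266 mmHg → 168786 Pa
0.3296 in² → 2.12645×10⁻⁴ m²
F = P × A = 168786 × 2.12645×10⁻⁴ = 35.8915 N
51.20 mm → 0.0512 m
W = F × d = 35.8915 × 0.0512 = 1.83764 J
In BTU: 1.83764 / 1055.06 = 0.00174174 BTU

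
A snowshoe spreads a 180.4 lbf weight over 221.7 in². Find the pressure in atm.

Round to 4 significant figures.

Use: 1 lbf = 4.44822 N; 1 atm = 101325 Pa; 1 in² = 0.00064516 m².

180.4 lbf × 4.44822 = 802.459 N
221.7 in² × 0.00064516 = 0.143032 m²
P = F / A = 802.459 N / 0.143032 m² = 5610.35 Pa
5610.35 Pa ÷ (101325 Pa/atm) = 0.0553698 atm

0.05537 atm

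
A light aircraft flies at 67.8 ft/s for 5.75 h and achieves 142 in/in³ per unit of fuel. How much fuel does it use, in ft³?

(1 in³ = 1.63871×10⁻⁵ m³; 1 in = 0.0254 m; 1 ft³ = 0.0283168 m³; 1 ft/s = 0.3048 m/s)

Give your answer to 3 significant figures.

67.8 ft/s → 20.6654 m/s
5.75 h → 20700 s
d = v × t = 20.6654 × 20700 = 427774 m
142 in/in³ → 220100 m/m³
V = d / (distance per unit fuel) = 427774 / 220100 = 1.94354 m³
In ft³: 1.94354 / 0.0283168 = 68.6356 ft³

68.6 ft³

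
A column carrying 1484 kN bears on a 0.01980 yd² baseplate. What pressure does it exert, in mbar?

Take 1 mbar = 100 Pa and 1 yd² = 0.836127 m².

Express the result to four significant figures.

8.964×10⁵ mbar

1484 kN × 1000 → 1.484×10⁶ N
0.01980 yd² × 0.836127 → 0.0165553 m²
P = F / A = 1.484×10⁶ N / 0.0165553 m² = 8.9639×10⁷ Pa
8.9639×10⁷ Pa ÷ (100 Pa/mbar) = 896390 mbar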